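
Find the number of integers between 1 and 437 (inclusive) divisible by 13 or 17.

Multiples of 13: 33. Multiples of 17: 25. Of both (lcm=221): 1.
By inclusion-exclusion: 33 + 25 - 1.

Final answer: 57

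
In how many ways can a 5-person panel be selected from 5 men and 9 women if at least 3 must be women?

Sum over valid woman counts:
C(9,3)C(5,2) = 840
C(9,4)C(5,1) = 630
C(9,5)C(5,0) = 126
Total: 840 + 630 + 126.

Final answer: 1596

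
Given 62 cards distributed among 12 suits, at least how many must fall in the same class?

By pigeonhole with 62 objects and 12 categories: ceiling(62/12).

Final answer: 6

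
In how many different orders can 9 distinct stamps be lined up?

The number of ways to arrange 9 distinct objects is 9!.

Final answer: 9! = 362880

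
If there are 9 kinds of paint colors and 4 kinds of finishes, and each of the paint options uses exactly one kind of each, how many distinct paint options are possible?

By the multiplication principle: 9 x 4.

Final answer: 36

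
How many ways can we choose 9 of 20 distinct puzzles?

C(20,9) = 20!/(9! x 11!).

Final answer: \binom{20}{9} = 167960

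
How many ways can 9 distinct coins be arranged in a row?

The number of ways to arrange 9 distinct objects is 9!.

Final answer: 9! = 362880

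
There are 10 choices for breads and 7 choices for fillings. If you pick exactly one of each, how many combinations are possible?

By the multiplication principle: 10 x 7.

Final answer: 70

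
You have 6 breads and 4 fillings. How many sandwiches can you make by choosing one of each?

By the multiplication principle: 6 x 4.

Final answer: 24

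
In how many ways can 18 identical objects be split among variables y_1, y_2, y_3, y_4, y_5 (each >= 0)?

Stars and bars with 18 stars and 4 bars:
C(18+5-1, 5-1) = C(22,4).

Final answer: C(22,4) = 7315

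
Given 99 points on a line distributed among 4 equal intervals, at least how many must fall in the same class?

By pigeonhole with 99 objects and 4 categories: ceiling(99/4).

Final answer: 25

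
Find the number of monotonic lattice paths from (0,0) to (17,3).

Each path has 17 right steps and 3 up steps in some order (20 steps total).
Choose which 3 of the 20 steps are up: C(20,3).

Final answer: C(20,3) = 1140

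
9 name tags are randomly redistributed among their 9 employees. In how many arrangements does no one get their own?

Use the recurrence D(n) = (n-1)(D(n-1) + D(n-2)) with D(0)=1, D(1)=0.
D(2) = 1 x (0 + 1) = 1
D(3) = 2 x (1 + 0) = 2
D(4) = 3 x (2 + 1) = 9
D(5) = 4 x (9 + 2) = 44
D(6) = 5 x (44 + 9) = 265
D(7) = 6 x (265 + 44) = 1854
D(8) = 7 x (1854 + 265) = 14833
D(9) = 8 x (D(8) + D(7)) = 8 x (14833 + 1854)

Final answer: D(9) = 133496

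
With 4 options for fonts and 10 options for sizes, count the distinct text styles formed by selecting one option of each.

By the multiplication principle: 4 x 10.

Final answer: 40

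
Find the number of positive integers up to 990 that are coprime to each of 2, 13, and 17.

|div by 2|=495, |div by 13|=76, |div by 17|=58.
|div by 2&13|=38, |div by 2&17|=29, |div by 13&17|=4, |div by all|=2.
By inclusion-exclusion, divisible by at least one: 495+76+58-38-29-4+2 = 560.
Not divisible by any: 990 - 560.

Final answer: 430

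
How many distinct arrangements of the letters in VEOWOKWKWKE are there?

Letters (E:2, K:3, O:2, V:1, W:3). Total letters: 11.
Permutations = 11!/(3! x 3! x 2! x 2!).

Final answer: 277200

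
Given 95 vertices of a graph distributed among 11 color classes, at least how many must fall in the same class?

By pigeonhole with 95 objects and 11 categories: ceiling(95/11).

Final answer: 9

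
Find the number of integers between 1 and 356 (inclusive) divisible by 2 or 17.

Multiples of 2: 178. Multiples of 17: 20. Of both (lcm=34): 10.
By inclusion-exclusion: 178 + 20 - 10.

Final answer: 188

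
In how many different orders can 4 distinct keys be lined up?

The number of ways to arrange 4 distinct objects is 4!.

Final answer: 4! = 24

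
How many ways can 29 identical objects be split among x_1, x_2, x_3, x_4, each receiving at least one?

Substitute x'_i = x_i - 1 (so x'_i >= 0). Then sum x'_i = 29 - 4 = 25.
Stars and bars: C(25+4-1, 4-1) = C(28,3).

Final answer: C(28,3) = 3276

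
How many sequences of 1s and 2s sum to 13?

Let f(n) count the ways. The last step is size 1 or 2, so f(n) = f(n-1) + f(n-2) with f(1)=1, f(2)=2.
Building up term by term: f(1)=1, f(2)=2, f(3)=3, f(4)=5, f(5)=8, f(6)=13, f(7)=21, f(8)=34, f(9)=55, f(10)=89, f(11)=144, f(12)=233, f(13)=377.

Final answer: 377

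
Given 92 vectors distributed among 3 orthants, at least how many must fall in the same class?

By pigeonhole with 92 objects and 3 categories: ceiling(92/3).

Final answer: 31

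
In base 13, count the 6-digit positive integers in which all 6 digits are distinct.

First digit: 12 (nonzero). Second: 12 (not first). Third: 11, etc.
Total: 12 x 12 x 11 x 10 x 9 x 8.

Final answer: 1140480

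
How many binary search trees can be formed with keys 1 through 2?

This is counted by the nth Catalan number C_n. Here n = 2.
Using C_0 = 1 and C_(k+1) = C_k x 2(2k+1)/(k+2), build up term by term: C_1=1, C_2=2.

Final answer: C_{2} = 2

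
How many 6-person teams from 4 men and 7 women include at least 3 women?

Sum over valid woman counts:
C(7,3)C(4,3) = 140
C(7,4)C(4,2) = 210
C(7,5)C(4,1) = 84
C(7,6)C(4,0) = 7
Total: 140 + 210 + 84 + 7.

Final answer: 441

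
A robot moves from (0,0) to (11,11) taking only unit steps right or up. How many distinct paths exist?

Each path has 11 right steps and 11 up steps in some order (22 steps total).
Choose which 11 of the 22 steps are up: C(22,11).

Final answer: C(22,11) = 705432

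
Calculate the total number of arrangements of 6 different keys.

The number of ways to arrange 6 distinct objects is 6!.

Final answer: 6! = 720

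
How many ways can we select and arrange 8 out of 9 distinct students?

P(9,8) = 9!/(9-8)! = 9!/1!.

Final answer: P(9,8) = 362880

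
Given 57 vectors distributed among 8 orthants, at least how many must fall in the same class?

By pigeonhole with 57 objects and 8 categories: ceiling(57/8).

Final answer: 8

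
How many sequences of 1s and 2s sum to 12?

Let f(n) count the ways. The last step is size 1 or 2, so f(n) = f(n-1) + f(n-2) with f(1)=1, f(2)=2.
Computing successive values: f(1)=1, f(2)=2, f(3)=3, f(4)=5, f(5)=8, f(6)=13, f(7)=21, f(8)=34, f(9)=55, f(10)=89, f(11)=144, f(12)=233.

Final answer: 233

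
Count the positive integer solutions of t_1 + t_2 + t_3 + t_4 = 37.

Substitute t'_i = t_i - 1 (so t'_i >= 0). Then sum t'_i = 37 - 4 = 33.
Stars and bars: C(33+4-1, 4-1) = C(36,3).

Final answer: C(36,3) = 7140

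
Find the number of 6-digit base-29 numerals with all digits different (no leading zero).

First digit: 28 (nonzero). Second: 28 (not first). Third: 27, etc.
Total: 28 x 28 x 27 x 26 x 25 x 24.

Final answer: 330220800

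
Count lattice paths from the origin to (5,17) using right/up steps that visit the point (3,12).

Paths (0,0)->(3,12): C(15,12) = 455.
Paths (3,12)->(5,17): C(7,5) = 21.
By multiplication principle: 455 x 21.

Final answer: 9555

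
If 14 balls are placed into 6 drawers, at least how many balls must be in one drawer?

By the pigeonhole principle: ceiling(14/6).

Final answer: 3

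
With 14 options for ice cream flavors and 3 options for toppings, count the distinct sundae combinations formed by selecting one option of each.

By the multiplication principle: 14 x 3.

Final answer: 42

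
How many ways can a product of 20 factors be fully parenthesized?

This is counted by the nth Catalan number C_n. Here n = 20 - 1 = 19.
C_n = (2n)!/(n!(n+1)!), so C_{19} = 38!/(19! x 20!) = C(38,19)/20 = 35345263800/20.

Final answer: C_{19} = 1767263190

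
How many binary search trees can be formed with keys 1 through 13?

This is a standard Catalan-number count: the answer is C_n. Here n = 13.
Using C_0 = 1 and C_(k+1) = C_k x 2(2k+1)/(k+2), build up term by term: C_1=1, C_2=2, C_3=5, C_4=14, C_5=42, C_6=132, C_7=429, C_8=1430, C_9=4862, C_10=16796, C_11=58786, C_12=208012, C_13=742900.

Final answer: C_{13} = 742900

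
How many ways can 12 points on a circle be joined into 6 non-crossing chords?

This is counted by the nth Catalan number C_n. Here n = 12/2 = 6.
Using C_0 = 1 and C_(k+1) = C_k x 2(2k+1)/(k+2), build up term by term: C_1=1, C_2=2, C_3=5, C_4=14, C_5=42, C_6=132.

Final answer: C_{6} = 132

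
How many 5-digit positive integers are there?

First digit: 9 choices (1-9). Each of the remaining 4 digits: 10 choices.
Total: 9 x 10^4.

Final answer: 90000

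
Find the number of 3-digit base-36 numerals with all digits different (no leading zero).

The leading digit has 35 choices (anything but zero); the next has 35 (anything but the first), then 34, and so on, one fewer each time.
Total: 35 x 35 x 34.

Final answer: 41650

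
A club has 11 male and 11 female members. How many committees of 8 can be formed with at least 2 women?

Sum over valid woman counts:
C(11,2)C(11,6) = 25410
C(11,3)C(11,5) = 76230
C(11,4)C(11,4) = 108900
C(11,5)C(11,3) = 76230
C(11,6)C(11,2) = 25410
C(11,7)C(11,1) = 3630
C(11,8)C(11,0) = 165
Total: 25410 + 76230 + 108900 + 76230 + 25410 + 3630 + 165.

Final answer: 315975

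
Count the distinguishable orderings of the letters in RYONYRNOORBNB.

Letters (B:2, N:3, O:3, R:3, Y:2). Total letters: 13.
Permutations = 13!/(3! x 3! x 3! x 2! x 2!).

Final answer: 7207200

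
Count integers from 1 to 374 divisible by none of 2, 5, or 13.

|div by 2|=187, |div by 5|=74, |div by 13|=28.
|div by 2&5|=37, |div by 2&13|=14, |div by 5&13|=5, |div by all|=2.
By inclusion-exclusion, divisible by at least one: 187+74+28-37-14-5+2 = 235.
Not divisible by any: 374 - 235.

Final answer: 139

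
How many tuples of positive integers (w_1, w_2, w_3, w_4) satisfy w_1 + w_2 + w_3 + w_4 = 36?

Substitute w'_i = w_i - 1 (so w'_i >= 0). Then sum w'_i = 36 - 4 = 32.
Stars and bars: C(32+4-1, 4-1) = C(35,3).

Final answer: C(35,3) = 6545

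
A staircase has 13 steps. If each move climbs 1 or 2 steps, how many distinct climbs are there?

Let f(n) be the number of climbs. Removing the last move (1 or 2 steps) gives f(n) = f(n-1) + f(n-2); base cases f(1)=1, f(2)=2.
Building up term by term: f(1)=1, f(2)=2, f(3)=3, f(4)=5, f(5)=8, f(6)=13, f(7)=21, f(8)=34, f(9)=55, f(10)=89, f(11)=144, f(12)=233, f(13)=377.

Final answer: 377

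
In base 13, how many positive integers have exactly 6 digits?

Leading digit: 12 options (nonzero). Other 5 digit(s): 13 options each.
Total: 12 x 13^5.

Final answer: 4455516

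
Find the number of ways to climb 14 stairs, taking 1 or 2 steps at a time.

Let f(n) count the ways. The last step is size 1 or 2, so f(n) = f(n-1) + f(n-2) with f(1)=1, f(2)=2.
Building up term by term: f(1)=1, f(2)=2, f(3)=3, f(4)=5, f(5)=8, f(6)=13, f(7)=21, f(8)=34, f(9)=55, f(10)=89, f(11)=144, f(12)=233, f(13)=377, f(14)=610.

Final answer: 610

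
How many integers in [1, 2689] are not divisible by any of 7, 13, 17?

|div by 7|=384, |div by 13|=206, |div by 17|=158.
|div by 7&13|=29, |div by 7&17|=22, |div by 13&17|=12, |div by all|=1.
By inclusion-exclusion, divisible by at least one: 384+206+158-29-22-12+1 = 686.
Not divisible by any: 2689 - 686.

Final answer: 2003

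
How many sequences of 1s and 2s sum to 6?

Let f(n) be the number of climbs. Removing the last move (1 or 2 steps) gives f(n) = f(n-1) + f(n-2); base cases f(1)=1, f(2)=2.
Building up term by term: f(1)=1, f(2)=2, f(3)=3, f(4)=5, f(5)=8, f(6)=13.

Final answer: 13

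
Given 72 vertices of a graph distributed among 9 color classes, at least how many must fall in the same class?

By pigeonhole with 72 objects and 9 categories: ceiling(72/9).

Final answer: 8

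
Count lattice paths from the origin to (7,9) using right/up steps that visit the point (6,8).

Paths (0,0)->(6,8): C(14,8) = 3003.
Paths (6,8)->(7,9): C(2,1) = 2.
By multiplication principle: 3003 x 2.

Final answer: 6006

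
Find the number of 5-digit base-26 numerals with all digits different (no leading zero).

The leading digit has 25 choices (anything but zero); the next has 25 (anything but the first), then 24, and so on, one fewer each time.
Total: 25 x 25 x 24 x 23 x 22.

Final answer: 7590000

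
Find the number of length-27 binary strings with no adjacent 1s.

Classify by the final bit: ...0 gives a(n-1) strings, ...01 gives a(n-2) strings. Thus a(n) = a(n-1) + a(n-2) with a(1)=2, a(2)=3.
Iterating the recurrence: a(1)=2, a(2)=3, a(3)=5, a(4)=8, a(5)=13, a(6)=21, a(7)=34, a(8)=55, a(9)=89, a(10)=144, a(11)=233, a(12)=377, a(13)=610, a(14)=987, a(15)=1597, a(16)=2584, a(17)=4181, a(18)=6765, a(19)=10946, a(20)=17711, a(21)=28657, a(22)=46368, a(23)=75025, a(24)=121393, a(25)=196418, a(26)=317811, a(27)=514229.

Final answer: 514229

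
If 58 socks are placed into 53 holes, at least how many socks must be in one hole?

By the pigeonhole principle: ceiling(58/53).

Final answer: 2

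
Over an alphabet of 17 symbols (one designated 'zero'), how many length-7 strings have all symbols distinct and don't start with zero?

The leading digit has 16 choices (anything but zero); the next has 16 (anything but the first), then 15, and so on, one fewer each time.
Total: 16 x 16 x 15 x 14 x 13 x 12 x 11.

Final answer: 92252160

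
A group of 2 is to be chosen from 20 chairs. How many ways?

C(20,2) = 20!/(2! x (20-2)!).

Final answer: C(20,2) = 190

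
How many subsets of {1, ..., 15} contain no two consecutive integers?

Let a(n) count such subsets of {1, ..., n}. Either n is excluded (a(n-1) ways) or n is included, forcing n-1 out (a(n-2) ways), so a(n) = a(n-1) + a(n-2) with a(1)=2, a(2)=3.
Building up term by term: a(1)=2, a(2)=3, a(3)=5, a(4)=8, a(5)=13, a(6)=21, a(7)=34, a(8)=55, a(9)=89, a(10)=144, a(11)=233, a(12)=377, a(13)=610, a(14)=987, a(15)=1597.

Final answer: 1597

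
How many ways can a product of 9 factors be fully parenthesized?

This is a standard Catalan-number count: the answer is C_n. Here n = 9 - 1 = 8.
C_n = C(2n,n) - C(2n,n+1), so C_{8} = C(16,8) - C(16,9) = 12870 - 11440.

Final answer: C_{8} = 1430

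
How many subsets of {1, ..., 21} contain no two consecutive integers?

Let a(n) count such subsets of {1, ..., n}. Either n is excluded (a(n-1) ways) or n is included, forcing n-1 out (a(n-2) ways), so a(n) = a(n-1) + a(n-2) with a(1)=2, a(2)=3.
Iterating the recurrence: a(1)=2, a(2)=3, a(3)=5, a(4)=8, a(5)=13, a(6)=21, a(7)=34, a(8)=55, a(9)=89, a(10)=144, a(11)=233, a(12)=377, a(13)=610, a(14)=987, a(15)=1597, a(16)=2584, a(17)=4181, a(18)=6765, a(19)=10946, a(20)=17711, a(21)=28657.

Final answer: 28657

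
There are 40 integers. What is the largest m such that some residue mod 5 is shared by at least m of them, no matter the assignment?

There are 5 possible values for residue mod 5. With 40 integers and 5 categories, by pigeonhole: ceiling(40/5).

Final answer: 8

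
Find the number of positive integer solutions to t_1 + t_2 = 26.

Substitute t'_i = t_i - 1 (so t'_i >= 0). Then sum t'_i = 26 - 2 = 24.
Stars and bars: C(24+2-1, 2-1) = C(25,1).

Final answer: C(25,1) = 25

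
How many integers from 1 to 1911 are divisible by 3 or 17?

Multiples of 3: 637. Multiples of 17: 112. Of both (lcm=51): 37.
By inclusion-exclusion: 637 + 112 - 37.

Final answer: 712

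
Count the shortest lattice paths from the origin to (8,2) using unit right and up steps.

Each path has 8 right steps and 2 up steps in some order (10 steps total).
Choose which 2 of the 10 steps are up: C(10,2).

Final answer: C(10,2) = 45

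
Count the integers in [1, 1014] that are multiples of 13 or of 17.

Multiples of 13: 78. Multiples of 17: 59. Of both (lcm=221): 4.
By inclusion-exclusion: 78 + 59 - 4.

Final answer: 133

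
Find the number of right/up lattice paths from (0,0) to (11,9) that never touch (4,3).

Total paths to (11,9): C(20,9) = 167960.
Paths through (4,3): C(7,3) x C(13,6) = 60060.
Avoiding (4,3): 167960 - 60060.

Final answer: 107900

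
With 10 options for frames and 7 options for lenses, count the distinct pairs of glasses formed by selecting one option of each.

By the multiplication principle: 10 x 7.

Final answer: 70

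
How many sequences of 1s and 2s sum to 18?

Let f(n) count the ways. The last step is size 1 or 2, so f(n) = f(n-1) + f(n-2) with f(1)=1, f(2)=2.
Iterating the recurrence: f(1)=1, f(2)=2, f(3)=3, f(4)=5, f(5)=8, f(6)=13, f(7)=21, f(8)=34, f(9)=55, f(10)=89, f(11)=144, f(12)=233, f(13)=377, f(14)=610, f(15)=987, f(16)=1597, f(17)=2584, f(18)=4181.

Final answer: 4181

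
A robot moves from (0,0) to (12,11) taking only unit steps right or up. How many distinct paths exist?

Each path has 12 right steps and 11 up steps in some order (23 steps total).
Choose which 11 of the 23 steps are up: C(23,11).

Final answer: C(23,11) = 1352078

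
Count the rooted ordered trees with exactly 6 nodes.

This is counted by the nth Catalan number C_n. Here n = 6 - 1 = 5.
Using C_0 = 1 and C_(k+1) = C_k x 2(2k+1)/(k+2), build up term by term: C_1=1, C_2=2, C_3=5, C_4=14, C_5=42.

Final answer: C_{5} = 42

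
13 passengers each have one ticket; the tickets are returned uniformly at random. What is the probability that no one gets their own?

Use the recurrence D(n) = (n-1)(D(n-1) + D(n-2)) with D(0)=1, D(1)=0.
Building up: D(2)=1, D(3)=2, D(4)=9, D(5)=44, D(6)=265, D(7)=1854, D(8)=14833, D(9)=133496, D(10)=1334961, D(11)=14684570, D(12)=176214841, D(13)=2290792932.
Total arrangements: 13! = 6227020800.
Probability = D(13)/13! = 63633137/172972800.

Final answer: D(13)/13! = 2290792932/6227020800 = 0.367879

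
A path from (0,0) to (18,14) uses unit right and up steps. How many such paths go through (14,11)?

Paths (0,0)->(14,11): C(25,11) = 4457400.
Paths (14,11)->(18,14): C(7,3) = 35.
By multiplication principle: 4457400 x 35.

Final answer: 156009000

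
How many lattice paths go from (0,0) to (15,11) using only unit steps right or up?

Each path has 15 right steps and 11 up steps in some order (26 steps total).
Choose which 11 of the 26 steps are up: C(26,11).

Final answer: C(26,11) = 7726160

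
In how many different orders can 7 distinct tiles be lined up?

The number of ways to arrange 7 distinct objects is 7!.

Final answer: 7! = 5040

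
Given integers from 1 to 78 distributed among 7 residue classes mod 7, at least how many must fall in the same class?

By pigeonhole with 78 objects and 7 categories: ceiling(78/7).

Final answer: 12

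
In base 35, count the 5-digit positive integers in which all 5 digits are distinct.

First digit: 34 (nonzero). Second: 34 (not first). Third: 33, etc.
Total: 34 x 34 x 33 x 32 x 31.

Final answer: 37842816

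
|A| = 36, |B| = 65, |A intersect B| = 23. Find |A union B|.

|A union B| = |A| + |B| - |A intersect B| = 36 + 65 - 23.

Final answer: 78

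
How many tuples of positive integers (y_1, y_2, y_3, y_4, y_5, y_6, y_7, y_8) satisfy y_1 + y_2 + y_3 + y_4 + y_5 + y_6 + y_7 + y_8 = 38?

Substitute y'_i = y_i - 1 (so y'_i >= 0). Then sum y'_i = 38 - 8 = 30.
Stars and bars: C(30+8-1, 8-1) = C(37,7).

Final answer: C(37,7) = 10295472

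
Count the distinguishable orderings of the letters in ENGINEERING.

Letters (E:3, G:2, I:2, N:3, R:1). Total letters: 11.
Permutations = 11!/(3! x 3! x 2! x 2!).

Final answer: 277200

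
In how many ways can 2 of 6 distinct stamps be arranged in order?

P(6,2) = 6!/(6-2)! = 6!/4!.

Final answer: P(6,2) = 30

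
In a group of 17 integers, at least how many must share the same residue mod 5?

There are 5 possible values for residue mod 5. With 17 integers and 5 categories, by pigeonhole: ceiling(17/5).

Final answer: 4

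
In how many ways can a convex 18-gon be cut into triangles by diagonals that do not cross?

The structures are counted by the Catalan number C_n. Here n = 18 - 2 = 16.
C_n = (2n)!/(n!(n+1)!), so C_{16} = 32!/(16! x 17!) = C(32,16)/17 = 601080390/17.

Final answer: C_{16} = 35357670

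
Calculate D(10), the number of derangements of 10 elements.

Derangements satisfy D(n) = (n-1)(D(n-1) + D(n-2)), starting from D(0)=1, D(1)=0.
D(2) = 1 x (0 + 1) = 1
D(3) = 2 x (1 + 0) = 2
D(4) = 3 x (2 + 1) = 9
D(5) = 4 x (9 + 2) = 44
D(6) = 5 x (44 + 9) = 265
D(7) = 6 x (265 + 44) = 1854
D(8) = 7 x (1854 + 265) = 14833
D(9) = 8 x (14833 + 1854) = 133496
D(10) = 9 x (D(9) + D(8)) = 9 x (133496 + 14833)

Final answer: D(10) = 1334961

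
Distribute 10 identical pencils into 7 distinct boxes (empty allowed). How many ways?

Stars and bars: C(n+k-1, k-1) = C(16,6).

Final answer: C(16,6) = 8008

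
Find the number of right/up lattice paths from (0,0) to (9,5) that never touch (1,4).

Total paths to (9,5): C(14,5) = 2002.
Paths through (1,4): C(5,4) x C(9,1) = 45.
Avoiding (1,4): 2002 - 45.

Final answer: 1957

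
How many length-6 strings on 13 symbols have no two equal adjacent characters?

First character: 13 choices. Each subsequent: 12 choices (must differ from the previous one).
Total: 13 x 12^5.

Final answer: 13 x 12^{5} = 3234816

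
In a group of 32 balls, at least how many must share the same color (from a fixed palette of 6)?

There are 6 possible values for color (from a fixed palette of 6). With 32 balls and 6 categories, by pigeonhole: ceiling(32/6).

Final answer: 6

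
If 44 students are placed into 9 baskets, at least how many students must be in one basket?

By the pigeonhole principle: ceiling(44/9).

Final answer: 5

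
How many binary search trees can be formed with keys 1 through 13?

This is counted by the nth Catalan number C_n. Here n = 13.
Using C_0 = 1 and C_(k+1) = C_k x 2(2k+1)/(k+2), build up term by term: C_1=1, C_2=2, C_3=5, C_4=14, C_5=42, C_6=132, C_7=429, C_8=1430, C_9=4862, C_10=16796, C_11=58786, C_12=208012, C_13=742900.

Final answer: C_{13} = 742900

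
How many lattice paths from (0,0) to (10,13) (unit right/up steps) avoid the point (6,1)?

Total paths to (10,13): C(23,13) = 1144066.
Paths through (6,1): C(7,1) x C(16,12) = 12740.
Avoiding (6,1): 1144066 - 12740.

Final answer: 1131326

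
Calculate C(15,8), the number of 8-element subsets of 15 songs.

C(15,8) = 15!/(8! x (15-8)!).

Final answer: C(15,8) = 6435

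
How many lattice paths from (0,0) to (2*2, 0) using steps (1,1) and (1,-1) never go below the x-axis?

Total monotonic paths to (2,2): C(4,2) = 6.
A path is bad iff it touches y = x + 1; reflecting its initial segment maps bad paths bijectively onto all paths to (1,3), of which there are C(4,3) = 4.
Valid Dyck paths: 6 - 4.
(These counts are the Catalan numbers.)

Final answer: C_{2} = 2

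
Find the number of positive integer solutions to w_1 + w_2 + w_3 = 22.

Substitute w'_i = w_i - 1 (so w'_i >= 0). Then sum w'_i = 22 - 3 = 19.
Stars and bars: C(19+3-1, 3-1) = C(21,2).

Final answer: C(21,2) = 210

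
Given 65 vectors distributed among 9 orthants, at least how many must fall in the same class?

By pigeonhole with 65 objects and 9 categories: ceiling(65/9).

Final answer: 8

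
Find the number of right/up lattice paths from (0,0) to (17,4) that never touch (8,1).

Total paths to (17,4): C(21,4) = 5985.
Paths through (8,1): C(9,1) x C(12,3) = 1980.
Avoiding (8,1): 5985 - 1980.

Final answer: 4005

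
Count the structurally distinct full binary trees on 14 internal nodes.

This is counted by the nth Catalan number C_n. Here n = 14.
C_n = (2n)!/(n!(n+1)!), so C_{14} = 28!/(14! x 15!) = C(28,14)/15 = 40116600/15.

Final answer: C_{14} = 2674440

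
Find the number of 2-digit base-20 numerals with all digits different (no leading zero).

The leading digit has 19 choices (anything but zero); the next has 19 (anything but the first), then 18, and so on, one fewer each time.
Total: 19 x 19.

Final answer: 361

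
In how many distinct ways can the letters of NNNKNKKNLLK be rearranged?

Letters (K:4, L:2, N:5). Total letters: 11.
Permutations = 11!/(5! x 4! x 2!).

Final answer: 6930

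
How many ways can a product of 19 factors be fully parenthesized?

The structures are counted by the Catalan number C_n. Here n = 19 - 1 = 18.
C_n = C(2n,n)/(n+1), so C_{18} = C(36,18)/19 = 9075135300/19.

Final answer: C_{18} = 477638700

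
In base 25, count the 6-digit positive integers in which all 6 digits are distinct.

The leading digit has 24 choices (anything but zero); the next has 24 (anything but the first), then 23, and so on, one fewer each time.
Total: 24 x 24 x 23 x 22 x 21 x 20.

Final answer: 122411520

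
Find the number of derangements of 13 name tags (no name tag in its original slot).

Derangements satisfy D(n) = (n-1)(D(n-1) + D(n-2)), starting from D(0)=1, D(1)=0.
D(2) = 1 x (0 + 1) = 1
D(3) = 2 x (1 + 0) = 2
D(4) = 3 x (2 + 1) = 9
D(5) = 4 x (9 + 2) = 44
D(6) = 5 x (44 + 9) = 265
D(7) = 6 x (265 + 44) = 1854
D(8) = 7 x (1854 + 265) = 14833
D(9) = 8 x (14833 + 1854) = 133496
D(10) = 9 x (133496 + 14833) = 1334961
D(11) = 10 x (1334961 + 133496) = 14684570
D(12) = 11 x (14684570 + 1334961) = 176214841
D(13) = 12 x (D(12) + D(11)) = 12 x (176214841 + 14684570)

Final answer: D(13) = 2290792932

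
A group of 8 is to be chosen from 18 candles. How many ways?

C(18,8) = 18!/(8! x (18-8)!).

Final answer: C(18,8) = 43758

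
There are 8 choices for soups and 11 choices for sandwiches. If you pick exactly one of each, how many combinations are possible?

By the multiplication principle: 8 x 11.

Final answer: 88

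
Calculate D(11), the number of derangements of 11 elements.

Derangements satisfy D(n) = (n-1)(D(n-1) + D(n-2)), starting from D(0)=1, D(1)=0.
Building up: D(2)=1, D(3)=2, D(4)=9, D(5)=44, D(6)=265, D(7)=1854, D(8)=14833, D(9)=133496, D(10)=1334961.
D(11) = 10 x (D(10) + D(9)) = 10 x (1334961 + 133496).

Final answer: D(11) = 14684570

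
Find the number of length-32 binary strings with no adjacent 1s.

Classify by the final bit: ...0 gives a(n-1) strings, ...01 gives a(n-2) strings. Thus a(n) = a(n-1) + a(n-2) with a(1)=2, a(2)=3.
Building up term by term: a(1)=2, a(2)=3, a(3)=5, a(4)=8, a(5)=13, a(6)=21, a(7)=34, a(8)=55, a(9)=89, a(10)=144, a(11)=233, a(12)=377, a(13)=610, a(14)=987, a(15)=1597, a(16)=2584, a(17)=4181, a(18)=6765, a(19)=10946, a(20)=17711, a(21)=28657, a(22)=46368, a(23)=75025, a(24)=121393, a(25)=196418, a(26)=317811, a(27)=514229, a(28)=832040, a(29)=1346269, a(30)=2178309, a(31)=3524578, a(32)=5702887.

Final answer: 5702887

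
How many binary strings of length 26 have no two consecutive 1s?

Classify by the final bit: ...0 gives a(n-1) strings, ...01 gives a(n-2) strings. Thus a(n) = a(n-1) + a(n-2) with a(1)=2, a(2)=3.
Computing successive values: a(1)=2, a(2)=3, a(3)=5, a(4)=8, a(5)=13, a(6)=21, a(7)=34, a(8)=55, a(9)=89, a(10)=144, a(11)=233, a(12)=377, a(13)=610, a(14)=987, a(15)=1597, a(16)=2584, a(17)=4181, a(18)=6765, a(19)=10946, a(20)=17711, a(21)=28657, a(22)=46368, a(23)=75025, a(24)=121393, a(25)=196418, a(26)=317811.

Final answer: 317811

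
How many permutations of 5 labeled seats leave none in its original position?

Derangements satisfy D(n) = (n-1)(D(n-1) + D(n-2)), starting from D(0)=1, D(1)=0.
D(2) = 1 x (0 + 1) = 1
D(3) = 2 x (1 + 0) = 2
D(4) = 3 x (2 + 1) = 9
D(5) = 4 x (D(4) + D(3)) = 4 x (9 + 2)

Final answer: D(5) = 44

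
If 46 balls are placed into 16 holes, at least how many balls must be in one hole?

By the pigeonhole principle: ceiling(46/16).

Final answer: 3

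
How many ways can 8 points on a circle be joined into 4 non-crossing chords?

This is a standard Catalan-number count: the answer is C_n. Here n = 8/2 = 4.
Using C_0 = 1 and C_(k+1) = C_k x 2(2k+1)/(k+2), build up term by term: C_1=1, C_2=2, C_3=5, C_4=14.

Final answer: C_{4} = 14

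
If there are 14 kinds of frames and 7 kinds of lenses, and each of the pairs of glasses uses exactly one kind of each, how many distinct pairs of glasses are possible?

By the multiplication principle: 14 x 7.

Final answer: 98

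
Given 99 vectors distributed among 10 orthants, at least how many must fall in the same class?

By pigeonhole with 99 objects and 10 categories: ceiling(99/10).

Final answer: 10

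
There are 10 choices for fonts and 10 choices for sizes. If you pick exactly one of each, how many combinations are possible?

By the multiplication principle: 10 x 10.

Final answer: 100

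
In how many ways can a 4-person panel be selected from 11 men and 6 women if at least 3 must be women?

Sum over valid woman counts:
C(6,3)C(11,1) = 220
C(6,4)C(11,0) = 15
Total: 220 + 15.

Final answer: 235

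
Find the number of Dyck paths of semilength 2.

Total monotonic paths to (2,2): C(4,2) = 6.
A path is bad iff it touches y = x + 1; reflecting its initial segment maps bad paths bijectively onto all paths to (1,3), of which there are C(4,3) = 4.
Valid Dyck paths: 6 - 4.
(Check: C(4,2) - C(4,3) = C(4,2)/3, the Catalan number C_{2}.)

Final answer: C_{2} = 2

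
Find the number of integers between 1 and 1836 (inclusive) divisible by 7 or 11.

Multiples of 7: 262. Multiples of 11: 166. Of both (lcm=77): 23.
By inclusion-exclusion: 262 + 166 - 23.

Final answer: 405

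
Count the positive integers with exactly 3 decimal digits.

The leading digit cannot be 0 (9 options); the other 2 digits can be anything (10 options each).
Total: 9 x 10^2.

Final answer: 900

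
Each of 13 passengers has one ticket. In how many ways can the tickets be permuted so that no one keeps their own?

D(n) = (n-1)(D(n-1) + D(n-2)), D(0)=1, D(1)=0.
D(2) = 1 x (0 + 1) = 1
D(3) = 2 x (1 + 0) = 2
D(4) = 3 x (2 + 1) = 9
D(5) = 4 x (9 + 2) = 44
D(6) = 5 x (44 + 9) = 265
D(7) = 6 x (265 + 44) = 1854
D(8) = 7 x (1854 + 265) = 14833
D(9) = 8 x (14833 + 1854) = 133496
D(10) = 9 x (133496 + 14833) = 1334961
D(11) = 10 x (1334961 + 133496) = 14684570
D(12) = 11 x (14684570 + 1334961) = 176214841
D(13) = 12 x (D(12) + D(11)) = 12 x (176214841 + 14684570)

Final answer: D(13) = 2290792932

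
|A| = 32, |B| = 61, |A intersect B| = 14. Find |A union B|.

|A union B| = |A| + |B| - |A intersect B| = 32 + 61 - 14.

Final answer: 79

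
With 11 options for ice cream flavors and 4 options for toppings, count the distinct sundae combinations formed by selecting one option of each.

By the multiplication principle: 11 x 4.

Final answer: 44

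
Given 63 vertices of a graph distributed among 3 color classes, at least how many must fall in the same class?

By pigeonhole with 63 objects and 3 categories: ceiling(63/3).

Final answer: 21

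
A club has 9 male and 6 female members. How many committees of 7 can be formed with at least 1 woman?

Sum over valid woman counts:
C(6,1)C(9,6) = 504
C(6,2)C(9,5) = 1890
C(6,3)C(9,4) = 2520
C(6,4)C(9,3) = 1260
C(6,5)C(9,2) = 216
C(6,6)C(9,1) = 9
Total: 504 + 1890 + 2520 + 1260 + 216 + 9.

Final answer: 6399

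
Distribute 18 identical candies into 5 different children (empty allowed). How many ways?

Stars and bars: C(n+k-1, k-1) = C(22,4).

Final answer: C(22,4) = 7315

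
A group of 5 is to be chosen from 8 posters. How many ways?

C(8,5) = 8!/(5! x (8-5)!).

Final answer: C(8,5) = 56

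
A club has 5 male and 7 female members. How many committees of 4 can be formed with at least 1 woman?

Sum over valid woman counts:
C(7,1)C(5,3) = 70
C(7,2)C(5,2) = 210
C(7,3)C(5,1) = 175
C(7,4)C(5,0) = 35
Total: 70 + 210 + 175 + 35.

Final answer: 490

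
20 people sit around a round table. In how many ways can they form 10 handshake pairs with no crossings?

This is counted by the nth Catalan number C_n. Here n = 20/2 = 10.
C_n = C(2n,n) - C(2n,n+1), so C_{10} = C(20,10) - C(20,11) = 184756 - 167960.

Final answer: C_{10} = 16796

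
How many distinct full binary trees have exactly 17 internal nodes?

This is counted by the nth Catalan number C_n. Here n = 17.
Using C_0 = 1 and C_(k+1) = C_k x 2(2k+1)/(k+2), build up term by term: C_1=1, C_2=2, C_3=5, C_4=14, C_5=42, C_6=132, C_7=429, C_8=1430, C_9=4862, C_10=16796, C_11=58786, C_12=208012, C_13=742900, C_14=2674440, C_15=9694845, C_16=35357670, C_17=129644790.

Final answer: C_{17} = 129644790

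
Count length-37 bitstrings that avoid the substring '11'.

Let a(n) count valid strings. If the last bit is 0 the prefix is any valid string of length n-1; if it is 1 the string must end in 01 with a valid prefix of length n-2. So a(n) = a(n-1) + a(n-2), a(1)=2, a(2)=3.
Iterating the recurrence: a(1)=2, a(2)=3, a(3)=5, a(4)=8, a(5)=13, a(6)=21, a(7)=34, a(8)=55, a(9)=89, a(10)=144, a(11)=233, a(12)=377, a(13)=610, a(14)=987, a(15)=1597, a(16)=2584, a(17)=4181, a(18)=6765, a(19)=10946, a(20)=17711, a(21)=28657, a(22)=46368, a(23)=75025, a(24)=121393, a(25)=196418, a(26)=317811, a(27)=514229, a(28)=832040, a(29)=1346269, a(30)=2178309, a(31)=3524578, a(32)=5702887, a(33)=9227465, a(34)=14930352, a(35)=24157817, a(36)=39088169, a(37)=63245986.

Final answer: 63245986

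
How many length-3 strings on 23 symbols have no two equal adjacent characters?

Let g(n) count such strings. g(1) = 23, and each valid string of length n-1 extends in 22 ways (any symbol but the last), so g(n) = 22 g(n-1).
Total: g(3) = 23 x 22^2.

Final answer: 23 x 22^{2} = 11132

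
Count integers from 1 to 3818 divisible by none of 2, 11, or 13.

|div by 2|=1909, |div by 11|=347, |div by 13|=293.
|div by 2&11|=173, |div by 2&13|=146, |div by 11&13|=26, |div by all|=13.
By inclusion-exclusion, divisible by at least one: 1909+347+293-173-146-26+13 = 2217.
Not divisible by any: 3818 - 2217.

Final answer: 1601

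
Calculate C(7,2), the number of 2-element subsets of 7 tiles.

C(7,2) = 7!/(2! x (7-2)!).

Final answer: C(7,2) = 21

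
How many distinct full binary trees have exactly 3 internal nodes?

This is counted by the nth Catalan number C_n. Here n = 3.
C_n = C(2n,n) - C(2n,n+1), so C_{3} = C(6,3) - C(6,4) = 20 - 15.

Final answer: C_{3} = 5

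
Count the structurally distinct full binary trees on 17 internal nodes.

This is counted by the nth Catalan number C_n. Here n = 17.
Using C_0 = 1 and C_(k+1) = C_k x 2(2k+1)/(k+2), build up term by term: C_1=1, C_2=2, C_3=5, C_4=14, C_5=42, C_6=132, C_7=429, C_8=1430, C_9=4862, C_10=16796, C_11=58786, C_12=208012, C_13=742900, C_14=2674440, C_15=9694845, C_16=35357670, C_17=129644790.

Final answer: C_{17} = 129644790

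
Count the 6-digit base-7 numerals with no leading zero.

In base 7, the leading digit has 6 choices (1..6); each of the remaining 5 digits has 7 choices.
Total: 6 x 7^5.

Final answer: 100842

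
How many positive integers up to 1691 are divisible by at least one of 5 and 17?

Multiples of 5: 338. Multiples of 17: 99. Of both (lcm=85): 19.
By inclusion-exclusion: 338 + 99 - 19.

Final answer: 418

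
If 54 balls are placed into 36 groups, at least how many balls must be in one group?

By the pigeonhole principle: ceiling(54/36).

Final answer: 2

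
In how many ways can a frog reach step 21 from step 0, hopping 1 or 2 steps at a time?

Let f(n) count the ways. The last step is size 1 or 2, so f(n) = f(n-1) + f(n-2) with f(1)=1, f(2)=2.
Building up term by term: f(1)=1, f(2)=2, f(3)=3, f(4)=5, f(5)=8, f(6)=13, f(7)=21, f(8)=34, f(9)=55, f(10)=89, f(11)=144, f(12)=233, f(13)=377, f(14)=610, f(15)=987, f(16)=1597, f(17)=2584, f(18)=4181, f(19)=6765, f(20)=10946, f(21)=17711.

Final answer: 17711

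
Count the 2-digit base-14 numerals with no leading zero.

In base 14, the leading digit has 13 choices (1..13); each of the remaining 1 digits has 14 choices.
Total: 13 x 14^1.

Final answer: 182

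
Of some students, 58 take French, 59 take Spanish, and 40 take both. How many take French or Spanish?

|A union B| = |A| + |B| - |A intersect B| = 58 + 59 - 40.

Final answer: 77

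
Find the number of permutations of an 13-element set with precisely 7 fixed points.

Choose which 7 elements are fixed: C(13,7) = 1716.
Derange the remaining 6 using D(j) = (j-1)(D(j-1) + D(j-2)), D(0)=1, D(1)=0: D(2)=1, D(3)=2, D(4)=9, D(5)=44, D(6)=265.
Total: 1716 x 265.

Final answer: C(13,7) D(6) = 454740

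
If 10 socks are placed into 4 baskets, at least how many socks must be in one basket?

By the pigeonhole principle: ceiling(10/4).

Final answer: 3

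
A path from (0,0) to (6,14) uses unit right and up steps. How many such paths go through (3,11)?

Paths (0,0)->(3,11): C(14,11) = 364.
Paths (3,11)->(6,14): C(6,3) = 20.
By multiplication principle: 364 x 20.

Final answer: 7280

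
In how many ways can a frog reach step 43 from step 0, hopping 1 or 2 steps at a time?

Let f(n) be the number of climbs. Removing the last move (1 or 2 steps) gives f(n) = f(n-1) + f(n-2); base cases f(1)=1, f(2)=2.
Building up term by term: f(1)=1, f(2)=2, f(3)=3, f(4)=5, f(5)=8, f(6)=13, f(7)=21, f(8)=34, f(9)=55, f(10)=89, f(11)=144, f(12)=233, f(13)=377, f(14)=610, f(15)=987, f(16)=1597, f(17)=2584, f(18)=4181, f(19)=6765, f(20)=10946, f(21)=17711, f(22)=28657, f(23)=46368, f(24)=75025, f(25)=121393, f(26)=196418, f(27)=317811, f(28)=514229, f(29)=832040, f(30)=1346269, f(31)=2178309, f(32)=3524578, f(33)=5702887, f(34)=9227465, f(35)=14930352, f(36)=24157817, f(37)=39088169, f(38)=63245986, f(39)=102334155, f(40)=165580141, f(41)=267914296, f(42)=433494437, f(43)=701408733.

Final answer: 701408733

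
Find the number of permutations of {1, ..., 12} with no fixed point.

D(n) = (n-1)(D(n-1) + D(n-2)), D(0)=1, D(1)=0.
Building up: D(2)=1, D(3)=2, D(4)=9, D(5)=44, D(6)=265, D(7)=1854, D(8)=14833, D(9)=133496, D(10)=1334961, D(11)=14684570.
D(12) = 11 x (D(11) + D(10)) = 11 x (14684570 + 1334961).

Final answer: D(12) = 176214841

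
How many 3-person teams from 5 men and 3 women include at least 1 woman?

Sum over valid woman counts:
C(3,1)C(5,2) = 30
C(3,2)C(5,1) = 15
C(3,3)C(5,0) = 1
Total: 30 + 15 + 1.

Final answer: 46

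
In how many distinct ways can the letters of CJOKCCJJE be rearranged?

Letters (C:3, E:1, J:3, K:1, O:1). Total letters: 9.
Permutations = 9!/(3! x 3!).

Final answer: 10080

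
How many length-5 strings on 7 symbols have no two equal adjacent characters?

First character: 7 choices. Each subsequent: 6 choices (must differ from the previous one).
Total: 7 x 6^4.

Final answer: 7 x 6^{4} = 9072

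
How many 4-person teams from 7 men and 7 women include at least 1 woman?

Sum over valid woman counts:
C(7,1)C(7,3) = 245
C(7,2)C(7,2) = 441
C(7,3)C(7,1) = 245
C(7,4)C(7,0) = 35
Total: 245 + 441 + 245 + 35.

Final answer: 966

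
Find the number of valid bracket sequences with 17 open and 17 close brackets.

The structures are counted by the Catalan number C_n. Here n = 17 (pairs).
C_n = C(2n,n) - C(2n,n+1), so C_{17} = C(34,17) - C(34,18) = 2333606220 - 2203961430.

Final answer: C_{17} = 129644790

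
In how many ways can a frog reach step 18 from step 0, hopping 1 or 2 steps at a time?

Let f(n) be the number of climbs. Removing the last move (1 or 2 steps) gives f(n) = f(n-1) + f(n-2); base cases f(1)=1, f(2)=2.
Iterating the recurrence: f(1)=1, f(2)=2, f(3)=3, f(4)=5, f(5)=8, f(6)=13, f(7)=21, f(8)=34, f(9)=55, f(10)=89, f(11)=144, f(12)=233, f(13)=377, f(14)=610, f(15)=987, f(16)=1597, f(17)=2584, f(18)=4181.

Final answer: 4181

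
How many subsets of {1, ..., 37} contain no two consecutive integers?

Let a(n) count such subsets of {1, ..., n}. Either n is excluded (a(n-1) ways) or n is included, forcing n-1 out (a(n-2) ways), so a(n) = a(n-1) + a(n-2) with a(1)=2, a(2)=3.
Computing successive values: a(1)=2, a(2)=3, a(3)=5, a(4)=8, a(5)=13, a(6)=21, a(7)=34, a(8)=55, a(9)=89, a(10)=144, a(11)=233, a(12)=377, a(13)=610, a(14)=987, a(15)=1597, a(16)=2584, a(17)=4181, a(18)=6765, a(19)=10946, a(20)=17711, a(21)=28657, a(22)=46368, a(23)=75025, a(24)=121393, a(25)=196418, a(26)=317811, a(27)=514229, a(28)=832040, a(29)=1346269, a(30)=2178309, a(31)=3524578, a(32)=5702887, a(33)=9227465, a(34)=14930352, a(35)=24157817, a(36)=39088169, a(37)=63245986.

Final answer: 63245986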